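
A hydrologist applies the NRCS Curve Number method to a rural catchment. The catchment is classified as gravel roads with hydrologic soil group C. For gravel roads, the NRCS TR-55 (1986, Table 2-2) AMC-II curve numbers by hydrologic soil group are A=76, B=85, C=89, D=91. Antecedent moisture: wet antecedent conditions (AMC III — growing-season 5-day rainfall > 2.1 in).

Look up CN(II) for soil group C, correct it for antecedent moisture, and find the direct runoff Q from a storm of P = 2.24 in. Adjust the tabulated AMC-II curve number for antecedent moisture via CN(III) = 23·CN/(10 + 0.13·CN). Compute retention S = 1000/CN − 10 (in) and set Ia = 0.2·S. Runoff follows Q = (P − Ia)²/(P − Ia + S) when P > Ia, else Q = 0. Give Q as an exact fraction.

NRCS table: gravel roads, soil group C → CN(II) = 89
Adjust CN=89 to AMC III: 23·89/(10 + 0.13·89) → 2047 ÷ (2157/100) = 204700/2157 ≈ 94.900
Max retention: S = 1000/(204700/2157) − 10 = 1100/2047 in (≈ 0.537 in)
Initial abstraction Ia = S/5 = (1100/2047)/5 = 220/2047 ≈ 0.107 in
Excess rainfall: 2.240 − 0.107 = 2.133 in; P > Ia so Q > 0
Runoff Q = (P−Ia)²/(P−Ia+S) = (2.133)²/(2.133+0.537) = 1488724178/874017825 ≈ 1.703 in

Q = 1488724178/874017825 in ≈ 1.703 in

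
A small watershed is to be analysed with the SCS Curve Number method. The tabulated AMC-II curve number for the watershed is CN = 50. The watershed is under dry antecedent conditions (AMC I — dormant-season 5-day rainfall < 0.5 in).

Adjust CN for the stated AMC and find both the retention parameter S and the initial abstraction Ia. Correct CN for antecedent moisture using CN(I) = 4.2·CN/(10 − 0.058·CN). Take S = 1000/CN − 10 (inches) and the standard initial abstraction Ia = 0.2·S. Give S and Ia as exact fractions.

S = 500/21 in ≈ 23.810 in; Ia = 100/21 in ≈ 4.762 in

CN(I) from CN(II)=50: (4.2·50)/(10 − 0.058·50) = 2100/71 ≈ 29.577
S = 1000/(2100/71) − 10 = 500/21 in ≈ 23.810 in
Initial abstraction Ia = S/5 = (500/21)/5 = 100/21 ≈ 4.762 in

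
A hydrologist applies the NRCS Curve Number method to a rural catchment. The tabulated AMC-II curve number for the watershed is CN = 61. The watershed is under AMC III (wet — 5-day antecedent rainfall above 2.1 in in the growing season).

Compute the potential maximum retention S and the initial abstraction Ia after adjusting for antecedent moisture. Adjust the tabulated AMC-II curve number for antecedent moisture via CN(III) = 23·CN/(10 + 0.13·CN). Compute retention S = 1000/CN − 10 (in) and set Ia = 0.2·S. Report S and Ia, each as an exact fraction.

CN(III) from CN(II)=61: (23·61)/(10 + 0.13·61) = 140300/1793 ≈ 78.249
Retention S: 1000/CN − 10 with CN=78.249 → S = 3900/1403 ≈ 2.780 in
Ia = 0.2S: 0.2·2.780 = 0.556 in (exactly 780/1403)

S = 3900/1403 in ≈ 2.780 in; Ia = 780/1403 in ≈ 0.556 in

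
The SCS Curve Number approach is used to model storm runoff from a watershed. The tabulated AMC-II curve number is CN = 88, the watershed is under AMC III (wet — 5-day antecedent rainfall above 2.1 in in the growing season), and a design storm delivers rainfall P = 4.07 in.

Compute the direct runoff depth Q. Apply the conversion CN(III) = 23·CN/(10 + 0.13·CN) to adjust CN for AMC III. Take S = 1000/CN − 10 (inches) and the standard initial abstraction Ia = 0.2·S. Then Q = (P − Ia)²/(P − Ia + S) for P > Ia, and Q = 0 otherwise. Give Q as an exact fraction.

Q = 9994200841/2908766300 in ≈ 3.436 in

Adjust CN=88 to AMC III: 23·88/(10 + 0.13·88) → 2024 ÷ (536/25) = 6325/67 ≈ 94.403
Max retention: S = 1000/(6325/67) − 10 = 150/253 in (≈ 0.593 in)
Ia = 0.2S: 0.2·0.593 = 0.119 in (exactly 30/253)
Since P=4.070 > Ia=0.119: effective rainfall P−Ia = 99971/25300 in
Q: (99971/25300)² ÷ (114971/25300) = 9994200841/2908766300 in (≈ 3.436 in)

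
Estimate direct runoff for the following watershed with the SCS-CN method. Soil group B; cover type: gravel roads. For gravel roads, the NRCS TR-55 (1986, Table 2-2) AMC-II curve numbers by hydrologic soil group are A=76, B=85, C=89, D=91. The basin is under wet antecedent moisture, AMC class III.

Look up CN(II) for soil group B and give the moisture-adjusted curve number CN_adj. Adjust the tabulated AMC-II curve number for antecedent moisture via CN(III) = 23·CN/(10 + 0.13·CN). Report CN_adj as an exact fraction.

CN_adj = 39100/421 ≈ 92.874

NRCS table: gravel roads, soil group B → CN(II) = 85
CN(III) from CN(II)=85: (23·85)/(10 + 0.13·85) = 39100/421 ≈ 92.874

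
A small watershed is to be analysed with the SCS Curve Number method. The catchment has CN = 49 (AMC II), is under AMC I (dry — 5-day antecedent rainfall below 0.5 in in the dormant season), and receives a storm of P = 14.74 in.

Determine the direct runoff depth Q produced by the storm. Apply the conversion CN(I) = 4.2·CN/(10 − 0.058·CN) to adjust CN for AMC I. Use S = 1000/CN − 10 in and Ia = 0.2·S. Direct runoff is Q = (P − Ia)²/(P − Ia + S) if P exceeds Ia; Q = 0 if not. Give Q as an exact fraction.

Dry (AMC I): CN(I) = 4.2·49/(10 − 0.058·49) = (1029/5)/(3579/500) = 34300/1193 ≈ 28.751
Retention S: 1000/CN − 10 with CN=28.751 → S = 8500/343 ≈ 24.781 in
Ia = 0.2S: 0.2·24.781 = 4.956 in (exactly 1700/343)
Excess rainfall: 14.740 − 4.956 = 9.784 in; P > Ia so Q > 0
Q: (167791/17150)² ÷ (592791/17150) = 28153819681/10166365650 in (≈ 2.769 in)

Q = 28153819681/10166365650 in ≈ 2.769 in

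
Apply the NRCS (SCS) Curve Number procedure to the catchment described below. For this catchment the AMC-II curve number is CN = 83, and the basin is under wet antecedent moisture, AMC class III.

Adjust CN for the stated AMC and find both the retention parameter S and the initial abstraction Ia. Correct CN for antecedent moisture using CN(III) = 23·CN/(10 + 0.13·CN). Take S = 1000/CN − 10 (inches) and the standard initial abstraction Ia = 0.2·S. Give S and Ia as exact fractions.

S = 1700/1909 in ≈ 0.891 in; Ia = 340/1909 in ≈ 0.178 in

Adjust CN=83 to AMC III: 23·83/(10 + 0.13·83) → 1909 ÷ (2079/100) = 190900/2079 ≈ 91.823
Max retention: S = 1000/(190900/2079) − 10 = 1700/1909 in (≈ 0.891 in)
Initial abstraction Ia = S/5 = (1700/1909)/5 = 340/1909 ≈ 0.178 in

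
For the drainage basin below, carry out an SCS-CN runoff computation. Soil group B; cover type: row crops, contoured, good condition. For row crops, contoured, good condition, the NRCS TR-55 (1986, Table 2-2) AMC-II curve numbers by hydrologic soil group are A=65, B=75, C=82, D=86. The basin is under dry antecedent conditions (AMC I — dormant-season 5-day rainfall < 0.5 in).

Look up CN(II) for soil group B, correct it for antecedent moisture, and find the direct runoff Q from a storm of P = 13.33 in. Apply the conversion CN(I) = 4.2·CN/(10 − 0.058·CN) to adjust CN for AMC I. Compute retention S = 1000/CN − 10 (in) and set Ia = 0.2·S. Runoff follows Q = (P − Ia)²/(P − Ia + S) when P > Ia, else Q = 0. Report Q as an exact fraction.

Q = 5472892441/781067700 in ≈ 7.007 in

NRCS table: row crops, contoured, good condition, soil group B → CN(II) = 75
Adjust CN=75 to AMC I: 4.2·75/(10 − 0.058·75) → 315 ÷ (113/20) = 6300/113 ≈ 55.752
S = 1000/(6300/113) − 10 = 500/63 in ≈ 7.937 in
Initial abstraction Ia = S/5 = (500/63)/5 = 100/63 ≈ 1.587 in
Since P=13.330 > Ia=1.587: effective rainfall P−Ia = 73979/6300 in
Q = (73979/6300)²/((73979/6300) + 500/63) = (5472892441/39690000)/(123979/6300) = 5472892441/781067700 in ≈ 7.007 in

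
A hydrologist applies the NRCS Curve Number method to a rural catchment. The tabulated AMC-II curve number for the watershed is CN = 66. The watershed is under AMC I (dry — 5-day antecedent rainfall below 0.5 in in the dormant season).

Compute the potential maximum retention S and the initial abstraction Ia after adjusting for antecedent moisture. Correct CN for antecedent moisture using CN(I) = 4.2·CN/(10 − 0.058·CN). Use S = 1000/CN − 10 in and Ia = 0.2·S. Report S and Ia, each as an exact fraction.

S = 8500/693 in ≈ 12.266 in; Ia = 1700/693 in ≈ 2.453 in

Dry (AMC I): CN(I) = 4.2·66/(10 − 0.058·66) = (1386/5)/(1543/250) = 69300/1543 ≈ 44.913
Max retention: S = 1000/(69300/1543) − 10 = 8500/693 in (≈ 12.266 in)
Initial abstraction Ia = S/5 = (8500/693)/5 = 1700/693 ≈ 2.453 in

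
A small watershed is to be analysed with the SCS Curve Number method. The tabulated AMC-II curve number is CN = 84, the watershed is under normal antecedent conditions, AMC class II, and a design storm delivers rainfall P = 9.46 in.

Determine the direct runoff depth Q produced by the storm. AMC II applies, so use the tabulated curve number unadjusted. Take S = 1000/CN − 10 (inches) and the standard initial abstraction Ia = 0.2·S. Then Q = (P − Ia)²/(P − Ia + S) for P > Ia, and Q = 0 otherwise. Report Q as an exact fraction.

Q = 90878089/12109650 in ≈ 7.505 in

Average conditions: CN = 84 (no AMC adjustment).
Max retention: S = 1000/84 − 10 = 40/21 in (≈ 1.905 in)
Ia = 0.2S: 0.2·1.905 = 0.381 in (exactly 8/21)
P − Ia = 9.460 − 0.381 = 9533/1050 ≈ 9.079 in (> 0, runoff occurs)
Runoff Q = (P−Ia)²/(P−Ia+S) = (9.079)²/(9.079+1.905) = 90878089/12109650 ≈ 7.505 in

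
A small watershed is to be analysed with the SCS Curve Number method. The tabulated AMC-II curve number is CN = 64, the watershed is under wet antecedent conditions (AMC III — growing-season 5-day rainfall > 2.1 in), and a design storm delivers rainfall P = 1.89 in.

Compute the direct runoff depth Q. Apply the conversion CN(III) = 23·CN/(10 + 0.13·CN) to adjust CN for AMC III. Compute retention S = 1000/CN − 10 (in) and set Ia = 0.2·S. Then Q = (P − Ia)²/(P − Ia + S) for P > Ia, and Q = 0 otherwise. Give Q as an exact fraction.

Adjust CN=64 to AMC III: 23·64/(10 + 0.13·64) → 1472 ÷ (458/25) = 18400/229 ≈ 80.349
Max retention: S = 1000/(18400/229) − 10 = 225/92 in (≈ 2.446 in)
Ia = 0.2S: 0.2·2.446 = 0.489 in (exactly 45/92)
Since P=1.890 > Ia=0.489: effective rainfall P−Ia = 1611/1150 in
Runoff Q = (P−Ia)²/(P−Ia+S) = (1.401)²/(1.401+2.446) = 288369/565225 ≈ 0.510 in

Q = 288369/565225 in ≈ 0.510 in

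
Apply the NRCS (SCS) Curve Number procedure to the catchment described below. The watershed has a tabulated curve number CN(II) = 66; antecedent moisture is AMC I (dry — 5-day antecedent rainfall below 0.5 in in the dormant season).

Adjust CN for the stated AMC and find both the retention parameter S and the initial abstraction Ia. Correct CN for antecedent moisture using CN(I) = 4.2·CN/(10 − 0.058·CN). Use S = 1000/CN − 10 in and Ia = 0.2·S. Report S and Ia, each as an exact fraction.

Adjust CN=66 to AMC I: 4.2·66/(10 − 0.058·66) → (1386/5) ÷ (1543/250) = 69300/1543 ≈ 44.913
Max retention: S = 1000/(69300/1543) − 10 = 8500/693 in (≈ 12.266 in)
Ia = 0.2S: 0.2·12.266 = 2.453 in (exactly 1700/693)

S = 8500/693 in ≈ 12.266 in; Ia = 1700/693 in ≈ 2.453 in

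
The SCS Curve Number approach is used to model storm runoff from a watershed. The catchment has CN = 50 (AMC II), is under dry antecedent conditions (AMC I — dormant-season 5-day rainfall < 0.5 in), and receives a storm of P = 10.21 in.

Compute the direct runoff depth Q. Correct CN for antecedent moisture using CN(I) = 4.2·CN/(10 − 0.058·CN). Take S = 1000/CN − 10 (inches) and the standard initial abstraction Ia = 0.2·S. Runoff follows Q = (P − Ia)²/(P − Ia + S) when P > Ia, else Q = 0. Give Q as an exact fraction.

Q = 130896481/129026100 in ≈ 1.014 in

Dry (AMC I): CN(I) = 4.2·50/(10 − 0.058·50) = 210/(71/10) = 2100/71 ≈ 29.577
S = 1000/(2100/71) − 10 = 500/21 in ≈ 23.810 in
Ia = 0.2·(500/21) = 100/21 in ≈ 4.762 in
Since P=10.210 > Ia=4.762: effective rainfall P−Ia = 11441/2100 in
Runoff Q = (P−Ia)²/(P−Ia+S) = (5.448)²/(5.448+23.810) = 130896481/129026100 ≈ 1.014 in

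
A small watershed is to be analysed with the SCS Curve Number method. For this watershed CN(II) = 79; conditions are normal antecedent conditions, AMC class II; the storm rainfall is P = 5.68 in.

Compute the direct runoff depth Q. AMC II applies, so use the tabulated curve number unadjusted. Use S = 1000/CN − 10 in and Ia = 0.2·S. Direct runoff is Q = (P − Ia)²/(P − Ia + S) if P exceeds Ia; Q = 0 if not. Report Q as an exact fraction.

Q = 51694112/15225275 in ≈ 3.395 in

CN(II) = 79; AMC II needs no correction.
Retention S: 1000/CN − 10 with CN=79.000 → S = 210/79 ≈ 2.658 in
Ia = 0.2·(210/79) = 42/79 in ≈ 0.532 in
Since P=5.680 > Ia=0.532: effective rainfall P−Ia = 10168/1975 in
Q: (10168/1975)² ÷ (15418/1975) = 51694112/15225275 in (≈ 3.395 in)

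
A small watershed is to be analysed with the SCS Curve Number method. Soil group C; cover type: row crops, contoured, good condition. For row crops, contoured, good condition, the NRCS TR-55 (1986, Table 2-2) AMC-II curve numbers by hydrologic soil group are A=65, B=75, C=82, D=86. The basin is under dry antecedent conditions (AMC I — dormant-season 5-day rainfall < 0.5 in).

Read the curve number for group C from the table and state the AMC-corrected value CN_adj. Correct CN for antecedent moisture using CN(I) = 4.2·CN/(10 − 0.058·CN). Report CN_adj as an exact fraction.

CN_adj = 28700/437 ≈ 65.675

NRCS table: row crops, contoured, good condition, soil group C → CN(II) = 82
CN(I) from CN(II)=82: (4.2·82)/(10 − 0.058·82) = 28700/437 ≈ 65.675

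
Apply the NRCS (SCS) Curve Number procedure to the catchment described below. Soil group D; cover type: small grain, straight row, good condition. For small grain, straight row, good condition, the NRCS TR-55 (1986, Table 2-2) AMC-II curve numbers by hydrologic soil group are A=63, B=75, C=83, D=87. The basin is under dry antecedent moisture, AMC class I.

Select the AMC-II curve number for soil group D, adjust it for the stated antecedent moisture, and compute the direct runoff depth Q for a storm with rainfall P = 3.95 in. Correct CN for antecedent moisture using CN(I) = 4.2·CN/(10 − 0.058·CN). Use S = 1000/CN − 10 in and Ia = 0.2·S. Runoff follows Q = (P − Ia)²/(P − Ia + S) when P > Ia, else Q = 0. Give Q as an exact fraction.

NRCS table: small grain, straight row, good condition, soil group D → CN(II) = 87
CN(I) from CN(II)=87: (4.2·87)/(10 − 0.058·87) = 182700/2477 ≈ 73.759
Max retention: S = 1000/(182700/2477) − 10 = 6500/1827 in (≈ 3.558 in)
Initial abstraction Ia = S/5 = (6500/1827)/5 = 1300/1827 ≈ 0.712 in
Excess rainfall: 3.950 − 0.712 = 3.238 in; P > Ia so Q > 0
Q: (118333/36540)² ÷ (248333/36540) = 14002698889/9074087820 in (≈ 1.543 in)

Q = 14002698889/9074087820 in ≈ 1.543 in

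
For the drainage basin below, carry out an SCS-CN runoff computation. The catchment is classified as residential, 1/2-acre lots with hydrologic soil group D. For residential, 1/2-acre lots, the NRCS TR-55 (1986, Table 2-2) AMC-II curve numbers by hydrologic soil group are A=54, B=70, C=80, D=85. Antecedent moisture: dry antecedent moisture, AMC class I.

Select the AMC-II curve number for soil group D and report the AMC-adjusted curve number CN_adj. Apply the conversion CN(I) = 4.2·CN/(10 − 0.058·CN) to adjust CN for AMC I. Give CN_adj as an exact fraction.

NRCS table: residential, 1/2-acre lots, soil group D → CN(II) = 85
Adjust CN=85 to AMC I: 4.2·85/(10 − 0.058·85) → 357 ÷ (507/100) = 11900/169 ≈ 70.414

CN_adj = 11900/169 ≈ 70.414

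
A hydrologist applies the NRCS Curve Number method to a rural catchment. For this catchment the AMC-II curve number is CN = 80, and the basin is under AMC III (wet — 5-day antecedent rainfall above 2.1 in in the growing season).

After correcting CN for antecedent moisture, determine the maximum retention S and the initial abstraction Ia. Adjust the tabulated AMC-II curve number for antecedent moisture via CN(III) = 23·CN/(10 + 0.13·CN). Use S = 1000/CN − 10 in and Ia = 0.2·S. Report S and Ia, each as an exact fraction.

CN(III) from CN(II)=80: (23·80)/(10 + 0.13·80) = 4600/51 ≈ 90.196
Max retention: S = 1000/(4600/51) − 10 = 25/23 in (≈ 1.087 in)
Initial abstraction Ia = S/5 = (25/23)/5 = 5/23 ≈ 0.217 in

S = 25/23 in ≈ 1.087 in; Ia = 5/23 in ≈ 0.217 in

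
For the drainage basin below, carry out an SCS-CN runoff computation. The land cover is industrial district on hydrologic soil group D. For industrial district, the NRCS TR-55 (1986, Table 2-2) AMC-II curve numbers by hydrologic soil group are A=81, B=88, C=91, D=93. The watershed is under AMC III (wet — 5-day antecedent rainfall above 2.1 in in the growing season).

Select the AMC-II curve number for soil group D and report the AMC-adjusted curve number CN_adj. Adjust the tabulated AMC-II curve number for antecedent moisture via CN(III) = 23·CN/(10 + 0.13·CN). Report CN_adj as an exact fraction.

CN_adj = 213900/2209 ≈ 96.831

NRCS table: industrial district, soil group D → CN(II) = 93
Wet (AMC III): CN(III) = 23·93/(10 + 0.13·93) = 2139/(2209/100) = 213900/2209 ≈ 96.831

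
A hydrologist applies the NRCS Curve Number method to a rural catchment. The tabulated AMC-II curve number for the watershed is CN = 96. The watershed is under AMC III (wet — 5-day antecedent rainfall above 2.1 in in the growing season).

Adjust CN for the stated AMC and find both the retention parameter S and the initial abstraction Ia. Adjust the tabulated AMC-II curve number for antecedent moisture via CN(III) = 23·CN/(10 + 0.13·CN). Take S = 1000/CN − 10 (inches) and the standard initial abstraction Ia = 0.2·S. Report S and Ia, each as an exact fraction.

S = 25/138 in ≈ 0.181 in; Ia = 5/138 in ≈ 0.036 in

CN(III) from CN(II)=96: (23·96)/(10 + 0.13·96) = 27600/281 ≈ 98.221
Max retention: S = 1000/(27600/281) − 10 = 25/138 in (≈ 0.181 in)
Ia = 0.2S: 0.2·0.181 = 0.036 in (exactly 5/138)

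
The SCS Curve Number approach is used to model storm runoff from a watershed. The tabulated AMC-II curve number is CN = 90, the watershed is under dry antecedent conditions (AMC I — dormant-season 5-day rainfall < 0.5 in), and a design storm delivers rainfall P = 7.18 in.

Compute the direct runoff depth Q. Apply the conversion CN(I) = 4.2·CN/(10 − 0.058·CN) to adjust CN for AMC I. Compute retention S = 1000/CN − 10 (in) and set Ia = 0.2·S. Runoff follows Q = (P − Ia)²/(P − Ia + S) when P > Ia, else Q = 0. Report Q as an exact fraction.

Q = 3950248201/830191950 in ≈ 4.758 in

CN(I) from CN(II)=90: (4.2·90)/(10 − 0.058·90) = 18900/239 ≈ 79.079
Retention S: 1000/CN − 10 with CN=79.079 → S = 500/189 ≈ 2.646 in
Initial abstraction Ia = S/5 = (500/189)/5 = 100/189 ≈ 0.529 in
Since P=7.180 > Ia=0.529: effective rainfall P−Ia = 62851/9450 in
Q = (62851/9450)²/((62851/9450) + 500/189) = (3950248201/89302500)/(87851/9450) = 3950248201/830191950 in ≈ 4.758 in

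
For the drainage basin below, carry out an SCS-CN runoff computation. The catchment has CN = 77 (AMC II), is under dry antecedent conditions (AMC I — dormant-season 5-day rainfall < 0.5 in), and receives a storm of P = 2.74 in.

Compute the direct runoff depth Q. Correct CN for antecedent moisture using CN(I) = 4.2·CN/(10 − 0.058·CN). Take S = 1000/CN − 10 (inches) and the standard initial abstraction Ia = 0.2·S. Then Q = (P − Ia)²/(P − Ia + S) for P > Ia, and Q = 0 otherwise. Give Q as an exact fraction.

Q = 11348427841/55101619650 in ≈ 0.206 in

Adjust CN=77 to AMC I: 4.2·77/(10 − 0.058·77) → (1617/5) ÷ (2767/500) = 161700/2767 ≈ 58.439
S = 1000/(161700/2767) − 10 = 11500/1617 in ≈ 7.112 in
Initial abstraction Ia = S/5 = (11500/1617)/5 = 2300/1617 ≈ 1.422 in
P − Ia = 2.740 − 1.422 = 106529/80850 ≈ 1.318 in (> 0, runoff occurs)
Q = (106529/80850)²/((106529/80850) + 11500/1617) = (11348427841/6536722500)/(681529/80850) = 11348427841/55101619650 in ≈ 0.206 in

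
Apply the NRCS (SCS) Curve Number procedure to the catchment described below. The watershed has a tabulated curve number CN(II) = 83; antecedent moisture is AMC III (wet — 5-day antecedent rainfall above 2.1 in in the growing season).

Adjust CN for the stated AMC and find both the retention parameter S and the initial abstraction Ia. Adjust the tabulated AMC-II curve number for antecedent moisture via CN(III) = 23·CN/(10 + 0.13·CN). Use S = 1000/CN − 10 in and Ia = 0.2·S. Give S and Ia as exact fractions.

S = 1700/1909 in ≈ 0.891 in; Ia = 340/1909 in ≈ 0.178 in

CN(III) from CN(II)=83: (23·83)/(10 + 0.13·83) = 190900/2079 ≈ 91.823
Max retention: S = 1000/(190900/2079) − 10 = 1700/1909 in (≈ 0.891 in)
Ia = 0.2·(1700/1909) = 340/1909 in ≈ 0.178 in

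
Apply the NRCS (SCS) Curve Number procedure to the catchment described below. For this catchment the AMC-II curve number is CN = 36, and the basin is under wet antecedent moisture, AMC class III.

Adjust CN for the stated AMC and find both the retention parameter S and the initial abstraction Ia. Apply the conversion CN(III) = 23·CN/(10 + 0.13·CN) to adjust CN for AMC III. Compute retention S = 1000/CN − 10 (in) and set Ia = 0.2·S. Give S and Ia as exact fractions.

Adjust CN=36 to AMC III: 23·36/(10 + 0.13·36) → 828 ÷ (367/25) = 20700/367 ≈ 56.403
S = 1000/(20700/367) − 10 = 1600/207 in ≈ 7.729 in
Ia = 0.2S: 0.2·7.729 = 1.546 in (exactly 320/207)

S = 1600/207 in ≈ 7.729 in; Ia = 320/207 in ≈ 1.546 in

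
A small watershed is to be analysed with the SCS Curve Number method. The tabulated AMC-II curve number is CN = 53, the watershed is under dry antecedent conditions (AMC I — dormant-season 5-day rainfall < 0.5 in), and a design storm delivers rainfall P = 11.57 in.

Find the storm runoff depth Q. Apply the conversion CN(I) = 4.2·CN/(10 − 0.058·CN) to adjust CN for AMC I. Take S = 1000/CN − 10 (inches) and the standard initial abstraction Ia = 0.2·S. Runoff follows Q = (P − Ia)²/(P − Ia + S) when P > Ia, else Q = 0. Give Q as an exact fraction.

Q = 668700343081/352569573300 in ≈ 1.897 in

CN(I) from CN(II)=53: (4.2·53)/(10 − 0.058·53) = 111300/3463 ≈ 32.140
Retention S: 1000/CN − 10 with CN=32.140 → S = 23500/1113 ≈ 21.114 in
Ia = 0.2·(23500/1113) = 4700/1113 in ≈ 4.223 in
Since P=11.570 > Ia=4.223: effective rainfall P−Ia = 817741/111300 in
Q = (817741/111300)²/((817741/111300) + 23500/1113) = (668700343081/12387690000)/(3167741/111300) = 668700343081/352569573300 in ≈ 1.897 in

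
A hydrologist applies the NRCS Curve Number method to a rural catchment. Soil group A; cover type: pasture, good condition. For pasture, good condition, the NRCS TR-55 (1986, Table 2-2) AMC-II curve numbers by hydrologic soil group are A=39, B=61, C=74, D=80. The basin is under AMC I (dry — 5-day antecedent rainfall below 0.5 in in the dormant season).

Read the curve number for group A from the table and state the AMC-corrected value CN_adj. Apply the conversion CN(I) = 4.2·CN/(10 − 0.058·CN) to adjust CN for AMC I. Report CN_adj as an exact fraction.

NRCS table: pasture, good condition, soil group A → CN(II) = 39
Adjust CN=39 to AMC I: 4.2·39/(10 − 0.058·39) → (819/5) ÷ (3869/500) = 81900/3869 ≈ 21.168

CN_adj = 81900/3869 ≈ 21.168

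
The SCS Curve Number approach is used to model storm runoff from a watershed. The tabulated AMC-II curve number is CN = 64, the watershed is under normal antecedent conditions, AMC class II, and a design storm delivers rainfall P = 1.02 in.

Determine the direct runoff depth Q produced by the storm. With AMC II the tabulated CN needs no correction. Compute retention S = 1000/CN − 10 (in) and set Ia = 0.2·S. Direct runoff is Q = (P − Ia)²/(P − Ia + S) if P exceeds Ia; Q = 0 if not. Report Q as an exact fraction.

Q = 0 in ≈ 0.000 in

CN(II) = 64; AMC II needs no correction.
S = 1000/64 − 10 = 45/8 in ≈ 5.625 in
Ia = 0.2·(45/8) = 9/8 in ≈ 1.125 in
P = 1.020 ≤ Ia = 1.125 in: entire storm abstracted, Q = 0.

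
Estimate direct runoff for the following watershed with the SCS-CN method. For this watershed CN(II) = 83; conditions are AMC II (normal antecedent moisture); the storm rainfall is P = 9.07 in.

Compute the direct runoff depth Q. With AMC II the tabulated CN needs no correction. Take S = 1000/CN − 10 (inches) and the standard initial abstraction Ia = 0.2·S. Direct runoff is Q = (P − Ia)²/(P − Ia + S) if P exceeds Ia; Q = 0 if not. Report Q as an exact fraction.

CN(II) = 83; AMC II needs no correction.
Max retention: S = 1000/83 − 10 = 170/83 in (≈ 2.048 in)
Ia = 0.2·(170/83) = 34/83 in ≈ 0.410 in
P − Ia = 9.070 − 0.410 = 71881/8300 ≈ 8.660 in (> 0, runoff occurs)
Q = (71881/8300)²/((71881/8300) + 170/83) = (5166878161/68890000)/(88881/8300) = 5166878161/737712300 in ≈ 7.004 in

Q = 5166878161/737712300 in ≈ 7.004 in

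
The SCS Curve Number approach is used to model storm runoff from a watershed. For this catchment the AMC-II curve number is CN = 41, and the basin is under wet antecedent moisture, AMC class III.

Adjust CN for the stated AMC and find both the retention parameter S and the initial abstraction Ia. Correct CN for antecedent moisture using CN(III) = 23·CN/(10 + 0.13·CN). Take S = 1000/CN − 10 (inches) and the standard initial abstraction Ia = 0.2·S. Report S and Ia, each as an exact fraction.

S = 5900/943 in ≈ 6.257 in; Ia = 1180/943 in ≈ 1.251 in

CN(III) from CN(II)=41: (23·41)/(10 + 0.13·41) = 94300/1533 ≈ 61.513
Retention S: 1000/CN − 10 with CN=61.513 → S = 5900/943 ≈ 6.257 in
Ia = 0.2S: 0.2·6.257 = 1.251 in (exactly 1180/943)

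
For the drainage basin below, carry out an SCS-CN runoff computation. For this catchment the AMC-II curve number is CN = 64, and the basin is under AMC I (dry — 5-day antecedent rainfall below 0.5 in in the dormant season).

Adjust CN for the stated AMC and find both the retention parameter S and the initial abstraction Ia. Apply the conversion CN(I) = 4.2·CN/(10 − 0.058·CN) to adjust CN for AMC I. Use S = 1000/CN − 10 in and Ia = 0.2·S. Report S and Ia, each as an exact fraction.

CN(I) from CN(II)=64: (4.2·64)/(10 − 0.058·64) = 5600/131 ≈ 42.748
Retention S: 1000/CN − 10 with CN=42.748 → S = 375/28 ≈ 13.393 in
Ia = 0.2S: 0.2·13.393 = 2.679 in (exactly 75/28)

S = 375/28 in ≈ 13.393 in; Ia = 75/28 in ≈ 2.679 in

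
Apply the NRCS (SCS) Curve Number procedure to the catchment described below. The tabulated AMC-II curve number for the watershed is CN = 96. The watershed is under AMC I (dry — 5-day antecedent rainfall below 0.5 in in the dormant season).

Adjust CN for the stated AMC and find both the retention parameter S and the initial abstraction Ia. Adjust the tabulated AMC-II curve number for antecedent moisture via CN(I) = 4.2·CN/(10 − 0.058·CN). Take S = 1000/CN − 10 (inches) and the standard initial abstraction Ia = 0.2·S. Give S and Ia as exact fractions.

Adjust CN=96 to AMC I: 4.2·96/(10 − 0.058·96) → (2016/5) ÷ (554/125) = 25200/277 ≈ 90.975
Max retention: S = 1000/(25200/277) − 10 = 125/126 in (≈ 0.992 in)
Ia = 0.2·(125/126) = 25/126 in ≈ 0.198 in

S = 125/126 in ≈ 0.992 in; Ia = 25/126 in ≈ 0.198 in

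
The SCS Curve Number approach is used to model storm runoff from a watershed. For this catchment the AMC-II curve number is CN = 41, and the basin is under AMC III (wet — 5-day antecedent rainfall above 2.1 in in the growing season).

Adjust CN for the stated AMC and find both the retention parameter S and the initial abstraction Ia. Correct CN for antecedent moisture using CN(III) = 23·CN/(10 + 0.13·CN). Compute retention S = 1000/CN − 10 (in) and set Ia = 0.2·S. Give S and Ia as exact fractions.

Adjust CN=41 to AMC III: 23·41/(10 + 0.13·41) → 943 ÷ (1533/100) = 94300/1533 ≈ 61.513
Max retention: S = 1000/(94300/1533) − 10 = 5900/943 in (≈ 6.257 in)
Initial abstraction Ia = S/5 = (5900/943)/5 = 1180/943 ≈ 1.251 in

S = 5900/943 in ≈ 6.257 in; Ia = 1180/943 in ≈ 1.251 in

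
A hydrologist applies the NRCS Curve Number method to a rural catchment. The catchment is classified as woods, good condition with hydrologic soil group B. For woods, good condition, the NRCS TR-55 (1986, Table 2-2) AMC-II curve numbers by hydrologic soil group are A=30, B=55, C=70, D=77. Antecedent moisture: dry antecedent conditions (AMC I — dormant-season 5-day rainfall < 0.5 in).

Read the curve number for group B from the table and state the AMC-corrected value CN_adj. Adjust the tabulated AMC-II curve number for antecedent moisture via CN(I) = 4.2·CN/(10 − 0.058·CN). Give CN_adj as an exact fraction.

CN_adj = 7700/227 ≈ 33.921

NRCS table: woods, good condition, soil group B → CN(II) = 55
Dry (AMC I): CN(I) = 4.2·55/(10 − 0.058·55) = 231/(681/100) = 7700/227 ≈ 33.921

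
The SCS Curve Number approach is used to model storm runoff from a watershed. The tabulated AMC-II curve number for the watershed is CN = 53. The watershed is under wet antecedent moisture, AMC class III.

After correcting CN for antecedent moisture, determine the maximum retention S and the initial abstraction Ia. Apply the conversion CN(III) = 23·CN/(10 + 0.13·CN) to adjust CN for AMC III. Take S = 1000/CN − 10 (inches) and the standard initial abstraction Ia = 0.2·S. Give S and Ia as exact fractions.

S = 4700/1219 in ≈ 3.856 in; Ia = 940/1219 in ≈ 0.771 in

Adjust CN=53 to AMC III: 23·53/(10 + 0.13·53) → 1219 ÷ (1689/100) = 121900/1689 ≈ 72.173
Max retention: S = 1000/(121900/1689) − 10 = 4700/1219 in (≈ 3.856 in)
Ia = 0.2·(4700/1219) = 940/1219 in ≈ 0.771 in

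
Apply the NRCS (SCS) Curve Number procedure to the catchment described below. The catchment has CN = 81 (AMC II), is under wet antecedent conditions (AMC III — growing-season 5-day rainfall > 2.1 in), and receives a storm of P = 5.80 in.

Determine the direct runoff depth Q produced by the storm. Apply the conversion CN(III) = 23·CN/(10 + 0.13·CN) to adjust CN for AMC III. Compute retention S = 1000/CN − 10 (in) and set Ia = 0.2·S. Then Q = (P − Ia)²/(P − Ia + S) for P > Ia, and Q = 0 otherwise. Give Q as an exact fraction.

CN(III) from CN(II)=81: (23·81)/(10 + 0.13·81) = 186300/2053 ≈ 90.745
Max retention: S = 1000/(186300/2053) − 10 = 1900/1863 in (≈ 1.020 in)
Initial abstraction Ia = S/5 = (1900/1863)/5 = 380/1863 ≈ 0.204 in
Excess rainfall: 5.800 − 0.204 = 5.596 in; P > Ia so Q > 0
Q = (52127/9315)²/((52127/9315) + 1900/1863) = (2717224129/86769225)/(61627/9315) = 2717224129/574055505 in ≈ 4.733 in

Q = 2717224129/574055505 in ≈ 4.733 in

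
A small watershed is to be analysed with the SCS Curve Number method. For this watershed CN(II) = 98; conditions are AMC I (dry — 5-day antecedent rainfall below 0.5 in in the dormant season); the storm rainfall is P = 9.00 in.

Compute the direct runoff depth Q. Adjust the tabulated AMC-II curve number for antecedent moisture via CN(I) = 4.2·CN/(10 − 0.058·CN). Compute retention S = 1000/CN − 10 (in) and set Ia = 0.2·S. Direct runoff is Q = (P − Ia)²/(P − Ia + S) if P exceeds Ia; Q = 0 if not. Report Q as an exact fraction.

CN(I) from CN(II)=98: (4.2·98)/(10 − 0.058·98) = 102900/1079 ≈ 95.366
Retention S: 1000/CN − 10 with CN=95.366 → S = 500/1029 ≈ 0.486 in
Initial abstraction Ia = S/5 = (500/1029)/5 = 100/1029 ≈ 0.097 in
P − Ia = 9.000 − 0.097 = 9161/1029 ≈ 8.903 in (> 0, runoff occurs)
Q: (9161/1029)² ÷ (9661/1029) = 83923921/9941169 in (≈ 8.442 in)

Q = 83923921/9941169 in ≈ 8.442 in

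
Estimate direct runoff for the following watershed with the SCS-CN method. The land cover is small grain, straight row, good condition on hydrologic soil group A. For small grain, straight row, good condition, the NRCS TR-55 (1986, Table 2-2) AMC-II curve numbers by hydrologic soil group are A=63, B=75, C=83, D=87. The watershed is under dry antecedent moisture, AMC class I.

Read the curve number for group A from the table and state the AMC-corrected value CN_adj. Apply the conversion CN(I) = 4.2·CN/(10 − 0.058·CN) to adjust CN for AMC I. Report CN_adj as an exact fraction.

NRCS table: small grain, straight row, good condition, soil group A → CN(II) = 63
CN(I) from CN(II)=63: (4.2·63)/(10 − 0.058·63) = 132300/3173 ≈ 41.696

CN_adj = 132300/3173 ≈ 41.696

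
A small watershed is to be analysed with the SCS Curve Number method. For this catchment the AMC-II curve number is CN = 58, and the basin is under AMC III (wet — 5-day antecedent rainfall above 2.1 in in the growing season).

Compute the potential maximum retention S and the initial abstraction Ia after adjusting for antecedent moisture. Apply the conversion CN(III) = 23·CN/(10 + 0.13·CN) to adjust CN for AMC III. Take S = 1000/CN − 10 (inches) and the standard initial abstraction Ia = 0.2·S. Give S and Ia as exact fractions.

S = 2100/667 in ≈ 3.148 in; Ia = 420/667 in ≈ 0.630 in

Wet (AMC III): CN(III) = 23·58/(10 + 0.13·58) = 1334/(877/50) = 66700/877 ≈ 76.055
Retention S: 1000/CN − 10 with CN=76.055 → S = 2100/667 ≈ 3.148 in
Ia = 0.2·(2100/667) = 420/667 in ≈ 0.630 in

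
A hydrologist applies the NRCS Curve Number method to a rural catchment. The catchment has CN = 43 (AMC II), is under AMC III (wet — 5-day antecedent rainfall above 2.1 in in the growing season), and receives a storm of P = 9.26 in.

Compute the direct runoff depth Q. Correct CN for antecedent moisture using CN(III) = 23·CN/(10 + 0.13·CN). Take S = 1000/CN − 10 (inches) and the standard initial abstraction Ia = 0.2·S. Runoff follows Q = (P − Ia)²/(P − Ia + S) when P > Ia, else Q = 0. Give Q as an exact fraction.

Q = 160726422649/33918101150 in ≈ 4.739 in

Adjust CN=43 to AMC III: 23·43/(10 + 0.13·43) → 989 ÷ (1559/100) = 98900/1559 ≈ 63.438
S = 1000/(98900/1559) − 10 = 5700/989 in ≈ 5.763 in
Ia = 0.2S: 0.2·5.763 = 1.153 in (exactly 1140/989)
Excess rainfall: 9.260 − 1.153 = 8.107 in; P > Ia so Q > 0
Runoff Q = (P−Ia)²/(P−Ia+S) = (8.107)²/(8.107+5.763) = 160726422649/33918101150 ≈ 4.739 in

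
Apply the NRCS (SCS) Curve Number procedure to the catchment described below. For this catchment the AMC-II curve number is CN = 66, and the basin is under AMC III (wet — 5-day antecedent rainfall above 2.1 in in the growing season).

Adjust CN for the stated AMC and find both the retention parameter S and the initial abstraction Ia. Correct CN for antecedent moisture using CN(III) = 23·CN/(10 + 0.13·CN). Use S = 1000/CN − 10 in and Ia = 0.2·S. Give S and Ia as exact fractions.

S = 1700/759 in ≈ 2.240 in; Ia = 340/759 in ≈ 0.448 in

Adjust CN=66 to AMC III: 23·66/(10 + 0.13·66) → 1518 ÷ (929/50) = 75900/929 ≈ 81.701
S = 1000/(75900/929) − 10 = 1700/759 in ≈ 2.240 in
Ia = 0.2·(1700/759) = 340/759 in ≈ 0.448 in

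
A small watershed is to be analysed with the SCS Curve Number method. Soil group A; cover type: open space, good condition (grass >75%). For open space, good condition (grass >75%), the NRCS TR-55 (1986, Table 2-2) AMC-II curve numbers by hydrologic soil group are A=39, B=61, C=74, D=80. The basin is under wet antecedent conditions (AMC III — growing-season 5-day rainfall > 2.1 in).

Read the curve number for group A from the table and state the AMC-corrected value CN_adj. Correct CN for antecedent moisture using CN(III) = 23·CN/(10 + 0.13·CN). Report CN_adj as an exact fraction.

NRCS table: open space, good condition (grass >75%), soil group A → CN(II) = 39
Wet (AMC III): CN(III) = 23·39/(10 + 0.13·39) = 897/(1507/100) = 89700/1507 ≈ 59.522

CN_adj = 89700/1507 ≈ 59.522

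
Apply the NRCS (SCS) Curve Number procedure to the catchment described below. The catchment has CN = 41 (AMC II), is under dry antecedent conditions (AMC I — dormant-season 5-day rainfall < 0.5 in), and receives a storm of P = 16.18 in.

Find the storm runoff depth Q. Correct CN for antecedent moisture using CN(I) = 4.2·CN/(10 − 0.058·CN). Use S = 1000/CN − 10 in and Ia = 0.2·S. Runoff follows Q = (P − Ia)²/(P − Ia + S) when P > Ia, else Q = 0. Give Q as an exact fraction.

Adjust CN=41 to AMC I: 4.2·41/(10 − 0.058·41) → (861/5) ÷ (3811/500) = 86100/3811 ≈ 22.592
Retention S: 1000/CN − 10 with CN=22.592 → S = 29500/861 ≈ 34.262 in
Initial abstraction Ia = S/5 = (29500/861)/5 = 5900/861 ≈ 6.852 in
P − Ia = 16.180 − 6.852 = 401549/43050 ≈ 9.328 in (> 0, runoff occurs)
Runoff Q = (P−Ia)²/(P−Ia+S) = (9.328)²/(9.328+34.262) = 161241599401/80785434450 ≈ 1.996 in

Q = 161241599401/80785434450 in ≈ 1.996 in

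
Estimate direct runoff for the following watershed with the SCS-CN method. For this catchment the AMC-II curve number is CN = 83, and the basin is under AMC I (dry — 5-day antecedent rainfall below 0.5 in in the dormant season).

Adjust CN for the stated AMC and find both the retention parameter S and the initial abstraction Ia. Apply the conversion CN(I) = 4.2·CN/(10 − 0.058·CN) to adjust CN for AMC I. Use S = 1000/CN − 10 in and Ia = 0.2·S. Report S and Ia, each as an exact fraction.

CN(I) from CN(II)=83: (4.2·83)/(10 − 0.058·83) = 174300/2593 ≈ 67.219
S = 1000/(174300/2593) − 10 = 8500/1743 in ≈ 4.877 in
Ia = 0.2·(8500/1743) = 1700/1743 in ≈ 0.975 in

S = 8500/1743 in ≈ 4.877 in; Ia = 1700/1743 in ≈ 0.975 in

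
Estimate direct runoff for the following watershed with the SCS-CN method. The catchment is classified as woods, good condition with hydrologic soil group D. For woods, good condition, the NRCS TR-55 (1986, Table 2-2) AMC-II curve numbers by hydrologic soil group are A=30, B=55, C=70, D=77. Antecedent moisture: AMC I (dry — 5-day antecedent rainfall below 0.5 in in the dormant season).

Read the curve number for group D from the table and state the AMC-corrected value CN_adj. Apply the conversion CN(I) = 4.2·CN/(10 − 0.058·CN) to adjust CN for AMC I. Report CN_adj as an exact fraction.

CN_adj = 161700/2767 ≈ 58.439

NRCS table: woods, good condition, soil group D → CN(II) = 77
Dry (AMC I): CN(I) = 4.2·77/(10 − 0.058·77) = (1617/5)/(2767/500) = 161700/2767 ≈ 58.439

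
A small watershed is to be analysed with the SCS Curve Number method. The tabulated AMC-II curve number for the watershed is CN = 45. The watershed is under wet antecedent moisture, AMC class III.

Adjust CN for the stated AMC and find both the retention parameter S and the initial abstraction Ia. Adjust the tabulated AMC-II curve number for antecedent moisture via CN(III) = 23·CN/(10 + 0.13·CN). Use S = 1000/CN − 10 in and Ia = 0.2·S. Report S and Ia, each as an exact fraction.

Adjust CN=45 to AMC III: 23·45/(10 + 0.13·45) → 1035 ÷ (317/20) = 20700/317 ≈ 65.300
S = 1000/(20700/317) − 10 = 1100/207 in ≈ 5.314 in
Ia = 0.2S: 0.2·5.314 = 1.063 in (exactly 220/207)

S = 1100/207 in ≈ 5.314 in; Ia = 220/207 in ≈ 1.063 in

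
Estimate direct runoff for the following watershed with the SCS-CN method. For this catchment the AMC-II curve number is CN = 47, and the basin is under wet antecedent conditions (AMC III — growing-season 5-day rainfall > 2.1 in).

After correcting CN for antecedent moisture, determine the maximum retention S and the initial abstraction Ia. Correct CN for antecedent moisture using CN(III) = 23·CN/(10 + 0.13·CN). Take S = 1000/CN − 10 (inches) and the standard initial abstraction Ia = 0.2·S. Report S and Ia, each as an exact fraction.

S = 5300/1081 in ≈ 4.903 in; Ia = 1060/1081 in ≈ 0.981 in

Wet (AMC III): CN(III) = 23·47/(10 + 0.13·47) = 1081/(1611/100) = 108100/1611 ≈ 67.101
S = 1000/(108100/1611) − 10 = 5300/1081 in ≈ 4.903 in
Initial abstraction Ia = S/5 = (5300/1081)/5 = 1060/1081 ≈ 0.981 in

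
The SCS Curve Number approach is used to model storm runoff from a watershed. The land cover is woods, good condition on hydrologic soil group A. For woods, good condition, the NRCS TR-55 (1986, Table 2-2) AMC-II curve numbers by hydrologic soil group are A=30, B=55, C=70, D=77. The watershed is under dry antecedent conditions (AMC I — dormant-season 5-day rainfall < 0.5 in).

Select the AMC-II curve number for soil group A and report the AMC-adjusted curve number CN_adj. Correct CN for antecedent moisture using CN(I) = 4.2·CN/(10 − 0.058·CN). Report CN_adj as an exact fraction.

CN_adj = 900/59 ≈ 15.254

NRCS table: woods, good condition, soil group A → CN(II) = 30
CN(I) from CN(II)=30: (4.2·30)/(10 − 0.058·30) = 900/59 ≈ 15.254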